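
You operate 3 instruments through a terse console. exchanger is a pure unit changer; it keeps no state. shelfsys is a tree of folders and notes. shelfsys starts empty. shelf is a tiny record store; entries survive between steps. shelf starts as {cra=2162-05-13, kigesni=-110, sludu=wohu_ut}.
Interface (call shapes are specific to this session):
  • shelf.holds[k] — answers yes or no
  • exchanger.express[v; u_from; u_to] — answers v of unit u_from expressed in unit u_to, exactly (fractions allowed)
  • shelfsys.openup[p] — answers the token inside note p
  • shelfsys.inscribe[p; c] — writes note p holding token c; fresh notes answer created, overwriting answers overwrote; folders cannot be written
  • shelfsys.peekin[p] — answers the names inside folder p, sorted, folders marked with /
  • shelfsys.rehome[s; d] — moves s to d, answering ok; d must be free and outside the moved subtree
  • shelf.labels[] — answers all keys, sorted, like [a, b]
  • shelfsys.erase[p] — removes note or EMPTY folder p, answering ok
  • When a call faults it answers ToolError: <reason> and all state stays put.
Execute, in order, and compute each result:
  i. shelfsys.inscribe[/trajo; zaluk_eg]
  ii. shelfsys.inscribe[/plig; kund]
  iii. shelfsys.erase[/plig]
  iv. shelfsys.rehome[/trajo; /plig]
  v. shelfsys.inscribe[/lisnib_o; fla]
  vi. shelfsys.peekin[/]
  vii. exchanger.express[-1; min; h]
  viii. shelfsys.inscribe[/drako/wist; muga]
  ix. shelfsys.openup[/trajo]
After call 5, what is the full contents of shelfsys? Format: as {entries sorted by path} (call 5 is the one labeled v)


# inscribe(p→/trajo, c→zaluk_eg) : created
# inscribe(p→/plig, c→kund) : created
# erase(p→/plig) : ok
# rehome(s→/trajo, d→/plig) : ok
# inscribe(p→/lisnib_o, c→fla) : created
# peekin(p→/) : [lisnib_o, plig]
# express(v→-1, u_from→min, u_to→h) : -1/60
# inscribe(p→/drako/wist, c→muga) : ToolError: no parent
# openup(p→/trajo) : ToolError: not found

Answer: {lisnib_o=fla, plig=zaluk_eg}


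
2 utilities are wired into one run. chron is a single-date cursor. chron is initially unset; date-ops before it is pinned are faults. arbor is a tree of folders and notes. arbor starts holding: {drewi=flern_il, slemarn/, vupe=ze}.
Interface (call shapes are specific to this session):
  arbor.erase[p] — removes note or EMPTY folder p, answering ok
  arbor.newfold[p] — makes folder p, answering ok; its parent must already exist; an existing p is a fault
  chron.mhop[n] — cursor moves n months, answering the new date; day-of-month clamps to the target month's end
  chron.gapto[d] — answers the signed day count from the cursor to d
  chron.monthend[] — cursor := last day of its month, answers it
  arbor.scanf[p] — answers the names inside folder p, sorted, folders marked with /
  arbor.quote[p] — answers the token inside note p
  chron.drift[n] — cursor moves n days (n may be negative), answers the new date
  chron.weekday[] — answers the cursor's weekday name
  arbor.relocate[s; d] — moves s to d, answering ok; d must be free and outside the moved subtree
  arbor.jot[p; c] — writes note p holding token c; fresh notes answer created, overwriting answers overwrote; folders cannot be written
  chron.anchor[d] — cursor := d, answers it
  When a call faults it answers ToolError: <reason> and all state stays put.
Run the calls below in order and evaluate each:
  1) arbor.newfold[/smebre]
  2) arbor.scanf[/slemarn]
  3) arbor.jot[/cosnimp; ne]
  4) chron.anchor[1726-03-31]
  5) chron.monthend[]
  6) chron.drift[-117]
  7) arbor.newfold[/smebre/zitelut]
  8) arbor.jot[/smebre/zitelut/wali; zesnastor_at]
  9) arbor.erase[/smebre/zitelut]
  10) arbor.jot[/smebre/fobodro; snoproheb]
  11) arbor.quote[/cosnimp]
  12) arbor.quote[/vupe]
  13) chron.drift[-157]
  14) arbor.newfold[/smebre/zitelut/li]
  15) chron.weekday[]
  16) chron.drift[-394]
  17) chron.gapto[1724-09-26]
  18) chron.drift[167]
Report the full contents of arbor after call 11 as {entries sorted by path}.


[in] newfold p→/smebre
= ok
[in] scanf p→/slemarn
= []
[in] jot p→/cosnimp c→ne
= created
[in] anchor d→1726-03-31
= 1726-03-31
[in] monthend
= 1726-03-31
[in] drift n→-117
= 1725-12-04
[in] newfold p→/smebre/zitelut
= ok
[in] jot p→/smebre/zitelut/wali c→zesnastor_at
= created
[in] erase p→/smebre/zitelut
= ToolError: not empty
[in] jot p→/smebre/fobodro c→snoproheb
= created
[in] quote p→/cosnimp
= ne
[in] quote p→/vupe
= ze
[in] drift n→-157
= 1725-06-30
[in] newfold p→/smebre/zitelut/li
= ok
[in] weekday
= Saturday
[in] drift n→-394
= 1724-06-01
[in] gapto d→1724-09-26
= 117
[in] drift n→167
= 1724-11-15

Answer: {cosnimp=ne, drewi=flern_il, slemarn/, smebre/, smebre/fobodro=snoproheb, smebre/zitelut/, smebre/zitelut/wali=zesnastor_at, vupe=ze}


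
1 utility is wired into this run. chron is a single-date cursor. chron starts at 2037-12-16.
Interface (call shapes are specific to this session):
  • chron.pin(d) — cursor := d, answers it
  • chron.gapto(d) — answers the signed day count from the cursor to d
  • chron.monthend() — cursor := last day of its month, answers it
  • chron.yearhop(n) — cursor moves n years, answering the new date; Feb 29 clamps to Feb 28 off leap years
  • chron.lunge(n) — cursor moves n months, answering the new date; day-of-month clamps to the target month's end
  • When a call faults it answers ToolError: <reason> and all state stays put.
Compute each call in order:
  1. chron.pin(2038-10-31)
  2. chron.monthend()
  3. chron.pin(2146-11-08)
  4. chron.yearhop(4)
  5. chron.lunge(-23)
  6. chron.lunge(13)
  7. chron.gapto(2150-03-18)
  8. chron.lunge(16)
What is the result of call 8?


Answer: 2151-05-08

Derivation:
-- pin(2038-10-31) ~> 2038-10-31
-- monthend() ~> 2038-10-31
-- pin(2146-11-08) ~> 2146-11-08
-- yearhop(4) ~> 2150-11-08
-- lunge(-23) ~> 2148-12-08
-- lunge(13) ~> 2150-01-08
-- gapto(2150-03-18) ~> 69
-- lunge(16) ~> 2151-05-08


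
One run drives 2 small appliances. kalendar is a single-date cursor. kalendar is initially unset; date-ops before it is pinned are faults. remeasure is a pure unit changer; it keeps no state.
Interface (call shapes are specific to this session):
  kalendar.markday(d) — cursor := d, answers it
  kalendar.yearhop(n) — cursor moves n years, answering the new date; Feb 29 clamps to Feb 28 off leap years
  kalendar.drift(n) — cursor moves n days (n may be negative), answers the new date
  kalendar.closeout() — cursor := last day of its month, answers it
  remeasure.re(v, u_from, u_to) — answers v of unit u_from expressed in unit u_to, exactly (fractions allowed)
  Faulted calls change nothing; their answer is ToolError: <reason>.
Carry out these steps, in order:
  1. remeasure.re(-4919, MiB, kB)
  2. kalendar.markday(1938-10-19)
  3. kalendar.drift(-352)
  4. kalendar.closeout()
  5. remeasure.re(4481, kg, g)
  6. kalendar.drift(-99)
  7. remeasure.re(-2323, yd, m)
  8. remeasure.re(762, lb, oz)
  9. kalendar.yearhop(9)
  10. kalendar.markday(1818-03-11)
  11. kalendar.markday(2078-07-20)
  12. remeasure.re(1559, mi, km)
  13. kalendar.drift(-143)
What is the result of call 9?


I use remeasure.re passing v=-4919, u_from=MiB, u_to=kB, — result: -644743168/125.
I call kalendar.markday passing d=1938-10-19, which returns 1938-10-19.
I try kalendar.drift passing n=-352, yielding 1937-11-01.
I use kalendar.closeout(), — result: 1937-11-30.
I run remeasure.re passing v=4481, u_from=kg, u_to=g, yielding 4481000.
Calling kalendar.drift passing n=-99, and observe 1937-08-23.
Now I run remeasure.re passing v=-2323, u_from=yd, u_to=m, and see -2655189/1250.
I use remeasure.re passing v=762, u_from=lb, u_to=oz, yielding 12192.
Invoking kalendar.yearhop passing n=9, → 1946-08-23.
I try kalendar.markday passing d=1818-03-11, → 1818-03-11.
I run kalendar.markday passing d=2078-07-20, and observe 2078-07-20.
I invoke remeasure.re passing v=1559, u_from=mi, u_to=km, and see 39202614/15625.
I try kalendar.drift passing n=-143, and see 2078-02-27.

Answer: 1946-08-23


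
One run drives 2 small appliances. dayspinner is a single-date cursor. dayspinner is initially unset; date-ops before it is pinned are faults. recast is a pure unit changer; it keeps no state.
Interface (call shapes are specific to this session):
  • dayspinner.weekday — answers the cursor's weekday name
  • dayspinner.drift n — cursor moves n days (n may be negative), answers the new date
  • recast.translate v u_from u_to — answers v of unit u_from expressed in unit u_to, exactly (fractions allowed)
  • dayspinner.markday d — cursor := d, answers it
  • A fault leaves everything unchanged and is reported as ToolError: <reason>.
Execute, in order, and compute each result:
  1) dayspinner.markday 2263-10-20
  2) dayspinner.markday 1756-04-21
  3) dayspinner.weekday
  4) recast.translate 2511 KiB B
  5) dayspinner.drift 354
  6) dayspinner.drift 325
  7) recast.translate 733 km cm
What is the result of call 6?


CALL dayspinner.markday[d='2263-10-20']
RET  2263-10-20
CALL dayspinner.markday[d='1756-04-21']
RET  1756-04-21
CALL dayspinner.weekday[]
RET  Wednesday
CALL recast.translate[v='2511'; u_from='KiB'; u_to='B']
RET  2571264
CALL dayspinner.drift[n='354']
RET  1757-04-10
CALL dayspinner.drift[n='325']
RET  1758-03-01
CALL recast.translate[v='733'; u_from='km'; u_to='cm']
RET  73300000

Answer: 1758-03-01


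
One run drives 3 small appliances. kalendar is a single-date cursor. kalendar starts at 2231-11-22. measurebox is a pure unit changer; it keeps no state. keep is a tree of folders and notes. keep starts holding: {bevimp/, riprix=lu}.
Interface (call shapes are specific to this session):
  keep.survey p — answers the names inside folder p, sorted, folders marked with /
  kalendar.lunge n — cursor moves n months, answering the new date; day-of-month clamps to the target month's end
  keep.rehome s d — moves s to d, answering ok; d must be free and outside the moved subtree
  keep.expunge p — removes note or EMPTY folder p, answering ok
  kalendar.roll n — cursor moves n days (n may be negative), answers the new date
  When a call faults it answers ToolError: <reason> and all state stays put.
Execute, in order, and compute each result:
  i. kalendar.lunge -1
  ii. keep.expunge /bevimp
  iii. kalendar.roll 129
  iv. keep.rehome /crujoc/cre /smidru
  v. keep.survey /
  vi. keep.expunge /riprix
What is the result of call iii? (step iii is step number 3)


CALL lunge[n→-1]
RET  2231-10-22
CALL expunge[p→/bevimp]
RET  ok
CALL roll[n→129]
RET  2232-02-28
CALL rehome[s→/crujoc/cre; d→/smidru]
RET  ToolError: not found
CALL survey[p→/]
RET  [riprix]
CALL expunge[p→/riprix]
RET  ok

Answer: 2232-02-28


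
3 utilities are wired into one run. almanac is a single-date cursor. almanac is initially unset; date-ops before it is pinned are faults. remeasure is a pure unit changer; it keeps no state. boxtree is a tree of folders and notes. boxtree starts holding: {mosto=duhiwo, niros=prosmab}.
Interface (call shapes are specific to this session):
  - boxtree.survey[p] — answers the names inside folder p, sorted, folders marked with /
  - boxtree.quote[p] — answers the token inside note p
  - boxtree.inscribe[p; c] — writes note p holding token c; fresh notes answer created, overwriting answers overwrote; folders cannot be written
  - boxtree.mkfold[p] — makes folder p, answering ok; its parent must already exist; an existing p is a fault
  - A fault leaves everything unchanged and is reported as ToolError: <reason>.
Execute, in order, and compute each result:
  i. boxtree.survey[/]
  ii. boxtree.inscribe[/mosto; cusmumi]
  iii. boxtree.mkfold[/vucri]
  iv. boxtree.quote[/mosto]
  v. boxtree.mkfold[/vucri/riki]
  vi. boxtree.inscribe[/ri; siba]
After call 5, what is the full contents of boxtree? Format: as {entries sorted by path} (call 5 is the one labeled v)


Then boxtree.survey on /, and observe [mosto, niros].
Then boxtree.inscribe on /mosto, cusmumi, and see overwrote.
I use boxtree.mkfold on /vucri, giving ok.
I invoke boxtree.quote on /mosto, → cusmumi.
Calling boxtree.mkfold on /vucri/riki, which returns ok.
I call boxtree.inscribe on /ri, siba, and observe created.

Answer: {mosto=cusmumi, niros=prosmab, vucri/, vucri/riki/}


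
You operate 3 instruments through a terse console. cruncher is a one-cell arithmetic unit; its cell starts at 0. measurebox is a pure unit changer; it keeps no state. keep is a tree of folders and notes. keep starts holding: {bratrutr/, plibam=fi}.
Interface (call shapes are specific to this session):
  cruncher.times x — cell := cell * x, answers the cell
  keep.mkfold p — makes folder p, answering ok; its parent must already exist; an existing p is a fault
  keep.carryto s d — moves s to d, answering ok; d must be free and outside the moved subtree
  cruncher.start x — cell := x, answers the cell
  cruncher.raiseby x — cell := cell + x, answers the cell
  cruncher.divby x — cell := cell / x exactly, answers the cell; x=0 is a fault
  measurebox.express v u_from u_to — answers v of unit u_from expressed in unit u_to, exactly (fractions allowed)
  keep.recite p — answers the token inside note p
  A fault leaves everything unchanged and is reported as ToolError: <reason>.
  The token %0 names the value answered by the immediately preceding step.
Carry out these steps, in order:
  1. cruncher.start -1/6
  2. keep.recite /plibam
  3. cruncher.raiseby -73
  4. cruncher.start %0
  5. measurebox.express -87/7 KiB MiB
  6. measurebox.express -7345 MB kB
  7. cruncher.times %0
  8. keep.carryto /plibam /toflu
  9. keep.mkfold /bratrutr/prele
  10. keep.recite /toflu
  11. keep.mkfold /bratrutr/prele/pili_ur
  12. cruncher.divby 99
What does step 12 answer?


==> start(x: -1/6)
<== -1/6
==> recite(p: /plibam)
<== fi
==> raiseby(x: -73)
<== -439/6
==> start(x: %0)
<== -439/6
==> express(v: -87/7, u_from: KiB, u_to: MiB)
<== -87/7168
==> express(v: -7345, u_from: MB, u_to: kB)
<== -7345000
==> times(x: %0)
<== 1612227500/3
==> carryto(s: /plibam, d: /toflu)
<== ok
==> mkfold(p: /bratrutr/prele)
<== ok
==> recite(p: /toflu)
<== fi
==> mkfold(p: /bratrutr/prele/pili_ur)
<== ok
==> divby(x: 99)
<== 1612227500/297

Answer: 1612227500/297


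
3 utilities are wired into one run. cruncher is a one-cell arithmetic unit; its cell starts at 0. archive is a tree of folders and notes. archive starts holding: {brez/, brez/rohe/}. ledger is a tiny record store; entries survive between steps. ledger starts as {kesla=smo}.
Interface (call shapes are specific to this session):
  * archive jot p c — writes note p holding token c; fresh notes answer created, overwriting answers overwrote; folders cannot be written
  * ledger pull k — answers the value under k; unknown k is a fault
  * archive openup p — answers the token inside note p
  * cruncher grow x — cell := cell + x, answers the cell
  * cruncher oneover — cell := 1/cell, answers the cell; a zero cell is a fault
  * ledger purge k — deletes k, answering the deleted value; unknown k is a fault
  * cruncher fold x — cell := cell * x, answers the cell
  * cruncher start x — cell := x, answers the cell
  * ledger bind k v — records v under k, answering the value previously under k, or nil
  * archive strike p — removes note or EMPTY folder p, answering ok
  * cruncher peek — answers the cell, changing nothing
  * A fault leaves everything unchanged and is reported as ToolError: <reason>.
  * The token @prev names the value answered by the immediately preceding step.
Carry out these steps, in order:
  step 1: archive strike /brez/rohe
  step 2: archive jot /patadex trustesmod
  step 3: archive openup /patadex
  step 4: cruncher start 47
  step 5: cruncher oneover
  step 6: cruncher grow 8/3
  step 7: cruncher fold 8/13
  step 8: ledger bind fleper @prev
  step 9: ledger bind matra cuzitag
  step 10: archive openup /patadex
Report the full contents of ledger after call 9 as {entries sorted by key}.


Answer: {fleper=3032/1833, kesla=smo, matra=cuzitag}

Derivation:
Do: archive strike[p=/brez/rohe]
See: ok
Do: archive jot[p=/patadex; c=trustesmod]
See: created
Do: archive openup[p=/patadex]
See: trustesmod
Do: cruncher start[x=47]
See: 47
Do: cruncher oneover[]
See: 1/47
Do: cruncher grow[x=8/3]
See: 379/141
Do: cruncher fold[x=8/13]
See: 3032/1833
Do: ledger bind[k=fleper; v=@prev]
See: nil
Do: ledger bind[k=matra; v=cuzitag]
See: nil
Do: archive openup[p=/patadex]
See: trustesmod


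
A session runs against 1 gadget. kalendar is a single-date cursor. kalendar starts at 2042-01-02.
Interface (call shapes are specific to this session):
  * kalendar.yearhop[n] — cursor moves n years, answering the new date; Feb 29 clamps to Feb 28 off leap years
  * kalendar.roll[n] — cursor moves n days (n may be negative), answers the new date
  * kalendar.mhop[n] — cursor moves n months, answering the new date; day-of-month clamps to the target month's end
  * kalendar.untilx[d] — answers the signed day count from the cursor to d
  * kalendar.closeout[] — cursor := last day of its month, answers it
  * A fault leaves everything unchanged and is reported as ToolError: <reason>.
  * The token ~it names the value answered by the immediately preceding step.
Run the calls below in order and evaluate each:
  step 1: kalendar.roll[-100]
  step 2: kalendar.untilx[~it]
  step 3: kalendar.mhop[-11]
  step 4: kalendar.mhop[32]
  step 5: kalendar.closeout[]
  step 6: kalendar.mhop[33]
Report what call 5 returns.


Step: kalendar.roll[-100]
Result: 2041-09-24
Step: kalendar.untilx[~it]
Result: 0
Step: kalendar.mhop[-11]
Result: 2040-10-24
Step: kalendar.mhop[32]
Result: 2043-06-24
Step: kalendar.closeout[]
Result: 2043-06-30
Step: kalendar.mhop[33]
Result: 2046-03-30

Answer: 2043-06-30


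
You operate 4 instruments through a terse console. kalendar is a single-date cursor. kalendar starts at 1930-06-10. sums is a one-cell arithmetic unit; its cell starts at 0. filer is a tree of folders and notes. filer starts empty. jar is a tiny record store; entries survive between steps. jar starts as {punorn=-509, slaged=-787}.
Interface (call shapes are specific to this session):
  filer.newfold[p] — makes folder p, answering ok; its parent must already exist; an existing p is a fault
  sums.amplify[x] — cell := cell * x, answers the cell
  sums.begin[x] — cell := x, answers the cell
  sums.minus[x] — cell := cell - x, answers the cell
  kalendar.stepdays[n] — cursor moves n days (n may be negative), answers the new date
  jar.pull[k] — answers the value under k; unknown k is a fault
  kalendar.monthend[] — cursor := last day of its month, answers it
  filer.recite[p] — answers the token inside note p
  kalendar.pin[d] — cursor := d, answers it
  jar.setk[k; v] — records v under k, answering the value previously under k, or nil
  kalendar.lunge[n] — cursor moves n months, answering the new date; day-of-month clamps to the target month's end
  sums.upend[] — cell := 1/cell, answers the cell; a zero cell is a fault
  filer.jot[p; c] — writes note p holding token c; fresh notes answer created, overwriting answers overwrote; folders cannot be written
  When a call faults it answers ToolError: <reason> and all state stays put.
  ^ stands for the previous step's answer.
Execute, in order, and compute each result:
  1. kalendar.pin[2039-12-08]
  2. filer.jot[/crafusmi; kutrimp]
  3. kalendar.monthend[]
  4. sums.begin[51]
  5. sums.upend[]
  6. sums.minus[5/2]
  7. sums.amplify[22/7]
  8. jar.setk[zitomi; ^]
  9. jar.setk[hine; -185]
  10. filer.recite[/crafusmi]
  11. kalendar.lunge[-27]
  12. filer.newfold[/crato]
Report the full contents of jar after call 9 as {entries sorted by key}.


→ kalendar.pin(d='2039-12-08')
← 2039-12-08
→ filer.jot(p='/crafusmi', c='kutrimp')
← created
→ kalendar.monthend()
← 2039-12-31
→ sums.begin(x='51')
← 51
→ sums.upend()
← 1/51
→ sums.minus(x='5/2')
← -253/102
→ sums.amplify(x='22/7')
← -2783/357
→ jar.setk(k='zitomi', v='^')
← nil
→ jar.setk(k='hine', v='-185')
← nil
→ filer.recite(p='/crafusmi')
← kutrimp
→ kalendar.lunge(n='-27')
← 2037-09-30
→ filer.newfold(p='/crato')
← ok

Answer: {hine=-185, punorn=-509, slaged=-787, zitomi=-2783/357}


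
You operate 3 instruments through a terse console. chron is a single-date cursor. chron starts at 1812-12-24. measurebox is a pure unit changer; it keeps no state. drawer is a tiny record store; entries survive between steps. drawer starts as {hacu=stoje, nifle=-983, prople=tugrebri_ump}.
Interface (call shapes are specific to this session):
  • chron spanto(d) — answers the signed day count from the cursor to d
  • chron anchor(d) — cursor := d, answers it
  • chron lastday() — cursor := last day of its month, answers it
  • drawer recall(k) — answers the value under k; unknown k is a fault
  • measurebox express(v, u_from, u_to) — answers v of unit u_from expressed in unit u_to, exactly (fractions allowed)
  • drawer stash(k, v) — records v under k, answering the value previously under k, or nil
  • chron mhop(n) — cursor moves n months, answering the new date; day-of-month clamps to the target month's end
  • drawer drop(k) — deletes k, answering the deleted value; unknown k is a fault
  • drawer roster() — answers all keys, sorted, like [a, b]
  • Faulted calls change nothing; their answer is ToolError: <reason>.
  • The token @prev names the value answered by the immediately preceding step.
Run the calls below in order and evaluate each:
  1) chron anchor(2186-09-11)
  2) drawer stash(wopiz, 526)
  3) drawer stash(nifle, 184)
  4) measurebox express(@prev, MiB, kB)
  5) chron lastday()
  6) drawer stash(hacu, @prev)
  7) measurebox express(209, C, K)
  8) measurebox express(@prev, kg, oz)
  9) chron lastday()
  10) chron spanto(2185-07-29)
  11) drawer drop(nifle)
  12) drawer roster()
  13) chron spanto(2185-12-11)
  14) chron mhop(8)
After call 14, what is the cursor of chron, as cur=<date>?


Answer: cur=2187-05-30

Derivation:
==> chron anchor(d→2186-09-11)
<== 2186-09-11
==> drawer stash(k→wopiz, v→526)
<== nil
==> drawer stash(k→nifle, v→184)
<== -983
==> measurebox express(v→@prev, u_from→MiB, u_to→kB)
<== -128843776/125
==> chron lastday()
<== 2186-09-30
==> drawer stash(k→hacu, v→@prev)
<== stoje
==> measurebox express(v→209, u_from→C, u_to→K)
<== 9643/20
==> measurebox express(v→@prev, u_from→kg, u_to→oz)
<== 771440000000/45359237
==> chron lastday()
<== 2186-09-30
==> chron spanto(d→2185-07-29)
<== -428
==> drawer drop(k→nifle)
<== 184
==> drawer roster()
<== [hacu, prople, wopiz]
==> chron spanto(d→2185-12-11)
<== -293
==> chron mhop(n→8)
<== 2187-05-30


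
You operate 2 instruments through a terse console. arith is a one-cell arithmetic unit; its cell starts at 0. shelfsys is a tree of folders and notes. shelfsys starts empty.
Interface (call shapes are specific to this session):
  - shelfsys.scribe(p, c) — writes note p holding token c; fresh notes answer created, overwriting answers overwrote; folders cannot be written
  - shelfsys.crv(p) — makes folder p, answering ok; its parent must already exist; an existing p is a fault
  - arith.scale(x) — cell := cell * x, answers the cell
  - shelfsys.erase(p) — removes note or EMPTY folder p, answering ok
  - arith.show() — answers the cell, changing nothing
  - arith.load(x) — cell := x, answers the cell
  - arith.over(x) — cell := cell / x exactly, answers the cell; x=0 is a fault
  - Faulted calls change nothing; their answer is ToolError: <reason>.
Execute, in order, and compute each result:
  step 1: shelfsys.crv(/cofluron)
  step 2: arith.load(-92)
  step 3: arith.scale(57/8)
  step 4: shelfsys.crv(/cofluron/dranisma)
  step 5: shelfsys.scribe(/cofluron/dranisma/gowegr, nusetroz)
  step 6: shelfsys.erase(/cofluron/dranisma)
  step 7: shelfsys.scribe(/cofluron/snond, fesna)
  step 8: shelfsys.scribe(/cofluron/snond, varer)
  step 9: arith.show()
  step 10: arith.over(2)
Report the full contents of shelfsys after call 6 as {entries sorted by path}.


// 1. crv(/cofluron) -> ok
// 2. load(-92) -> -92
// 3. scale(57/8) -> -1311/2
// 4. crv(/cofluron/dranisma) -> ok
// 5. scribe(/cofluron/dranisma/gowegr, nusetroz) -> created
// 6. erase(/cofluron/dranisma) -> ToolError: not empty
// 7. scribe(/cofluron/snond, fesna) -> created
// 8. scribe(/cofluron/snond, varer) -> overwrote
// 9. show() -> -1311/2
// 10. over(2) -> -1311/4

Answer: {cofluron/, cofluron/dranisma/, cofluron/dranisma/gowegr=nusetroz}


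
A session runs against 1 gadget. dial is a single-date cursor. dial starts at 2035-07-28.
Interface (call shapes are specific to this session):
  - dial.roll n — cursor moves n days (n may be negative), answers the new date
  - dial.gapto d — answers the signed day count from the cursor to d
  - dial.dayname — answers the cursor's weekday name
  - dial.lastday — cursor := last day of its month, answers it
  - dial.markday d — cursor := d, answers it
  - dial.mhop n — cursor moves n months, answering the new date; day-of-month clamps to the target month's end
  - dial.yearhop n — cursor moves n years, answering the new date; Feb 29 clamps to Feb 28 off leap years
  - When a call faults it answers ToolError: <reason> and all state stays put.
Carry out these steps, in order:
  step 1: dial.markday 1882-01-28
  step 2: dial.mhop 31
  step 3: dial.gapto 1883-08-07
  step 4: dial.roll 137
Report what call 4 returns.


~$ markday d: 1882-01-28
[out] 1882-01-28
~$ mhop n: 31
[out] 1884-08-28
~$ gapto d: 1883-08-07
[out] -387
~$ roll n: 137
[out] 1885-01-12

Answer: 1885-01-12


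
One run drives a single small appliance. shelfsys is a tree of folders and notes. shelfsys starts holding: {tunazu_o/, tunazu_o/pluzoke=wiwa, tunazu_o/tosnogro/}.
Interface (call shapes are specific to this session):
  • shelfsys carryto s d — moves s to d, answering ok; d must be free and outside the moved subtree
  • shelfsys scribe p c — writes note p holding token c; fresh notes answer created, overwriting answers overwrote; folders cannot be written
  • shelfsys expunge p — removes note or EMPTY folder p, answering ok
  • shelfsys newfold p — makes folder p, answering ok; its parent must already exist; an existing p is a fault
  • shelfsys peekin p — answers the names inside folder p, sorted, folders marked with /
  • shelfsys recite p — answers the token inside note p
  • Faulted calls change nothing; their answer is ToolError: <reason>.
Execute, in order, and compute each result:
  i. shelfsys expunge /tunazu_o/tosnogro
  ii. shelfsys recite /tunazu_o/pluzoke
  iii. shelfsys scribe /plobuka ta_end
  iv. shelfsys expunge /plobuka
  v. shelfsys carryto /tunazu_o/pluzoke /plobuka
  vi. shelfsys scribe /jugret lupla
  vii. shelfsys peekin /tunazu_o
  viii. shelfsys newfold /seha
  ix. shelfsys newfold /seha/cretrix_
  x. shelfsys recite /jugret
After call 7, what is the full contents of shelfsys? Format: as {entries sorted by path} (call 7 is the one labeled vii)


# shelfsys expunge(p→/tunazu_o/tosnogro) -> ok
# shelfsys recite(p→/tunazu_o/pluzoke) -> wiwa
# shelfsys scribe(p→/plobuka, c→ta_end) -> created
# shelfsys expunge(p→/plobuka) -> ok
# shelfsys carryto(s→/tunazu_o/pluzoke, d→/plobuka) -> ok
# shelfsys scribe(p→/jugret, c→lupla) -> created
# shelfsys peekin(p→/tunazu_o) -> []
# shelfsys newfold(p→/seha) -> ok
# shelfsys newfold(p→/seha/cretrix_) -> ok
# shelfsys recite(p→/jugret) -> lupla

Answer: {jugret=lupla, plobuka=wiwa, tunazu_o/}


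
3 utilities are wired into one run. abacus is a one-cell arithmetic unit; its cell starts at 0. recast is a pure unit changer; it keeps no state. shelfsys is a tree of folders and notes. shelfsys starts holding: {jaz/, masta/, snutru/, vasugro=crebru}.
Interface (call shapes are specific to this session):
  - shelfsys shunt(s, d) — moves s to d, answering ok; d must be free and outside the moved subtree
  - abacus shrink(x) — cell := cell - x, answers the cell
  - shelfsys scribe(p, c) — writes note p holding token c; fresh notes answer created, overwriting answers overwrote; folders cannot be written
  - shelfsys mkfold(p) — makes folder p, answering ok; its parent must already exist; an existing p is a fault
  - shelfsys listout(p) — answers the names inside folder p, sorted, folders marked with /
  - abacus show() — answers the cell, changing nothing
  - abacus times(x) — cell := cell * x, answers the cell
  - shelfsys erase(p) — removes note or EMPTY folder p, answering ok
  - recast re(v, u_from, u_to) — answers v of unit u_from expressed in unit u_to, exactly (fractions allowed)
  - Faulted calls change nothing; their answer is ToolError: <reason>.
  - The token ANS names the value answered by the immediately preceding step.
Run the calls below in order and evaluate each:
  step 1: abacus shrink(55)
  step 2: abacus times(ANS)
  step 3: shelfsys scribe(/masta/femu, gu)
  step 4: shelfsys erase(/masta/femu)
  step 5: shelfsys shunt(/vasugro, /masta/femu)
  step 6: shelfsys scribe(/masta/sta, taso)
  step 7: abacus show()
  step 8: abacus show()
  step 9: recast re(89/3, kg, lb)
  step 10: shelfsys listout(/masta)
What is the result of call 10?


Answer: [femu, sta]

Derivation:
→ abacus shrink(x→55)
← -55
→ abacus times(x→ANS)
← 3025
→ shelfsys scribe(p→/masta/femu, c→gu)
← created
→ shelfsys erase(p→/masta/femu)
← ok
→ shelfsys shunt(s→/vasugro, d→/masta/femu)
← ok
→ shelfsys scribe(p→/masta/sta, c→taso)
← created
→ abacus show()
← 3025
→ abacus show()
← 3025
→ recast re(v→89/3, u_from→kg, u_to→lb)
← 8900000000/136077711
→ shelfsys listout(p→/masta)
← [femu, sta]


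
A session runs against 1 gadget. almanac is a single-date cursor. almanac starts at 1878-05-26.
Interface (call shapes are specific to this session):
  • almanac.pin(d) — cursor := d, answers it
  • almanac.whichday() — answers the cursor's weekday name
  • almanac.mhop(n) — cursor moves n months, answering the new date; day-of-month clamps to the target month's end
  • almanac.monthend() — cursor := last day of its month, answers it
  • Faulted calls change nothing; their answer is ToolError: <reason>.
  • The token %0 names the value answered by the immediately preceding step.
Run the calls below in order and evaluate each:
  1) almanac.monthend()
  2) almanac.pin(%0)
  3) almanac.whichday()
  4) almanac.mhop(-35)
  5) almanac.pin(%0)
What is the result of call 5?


Answer: 1875-06-30

Derivation:
[in] almanac.monthend
:: 1878-05-31
[in] almanac.pin %0
:: 1878-05-31
[in] almanac.whichday
:: Friday
[in] almanac.mhop -35
:: 1875-06-30
[in] almanac.pin %0
:: 1875-06-30


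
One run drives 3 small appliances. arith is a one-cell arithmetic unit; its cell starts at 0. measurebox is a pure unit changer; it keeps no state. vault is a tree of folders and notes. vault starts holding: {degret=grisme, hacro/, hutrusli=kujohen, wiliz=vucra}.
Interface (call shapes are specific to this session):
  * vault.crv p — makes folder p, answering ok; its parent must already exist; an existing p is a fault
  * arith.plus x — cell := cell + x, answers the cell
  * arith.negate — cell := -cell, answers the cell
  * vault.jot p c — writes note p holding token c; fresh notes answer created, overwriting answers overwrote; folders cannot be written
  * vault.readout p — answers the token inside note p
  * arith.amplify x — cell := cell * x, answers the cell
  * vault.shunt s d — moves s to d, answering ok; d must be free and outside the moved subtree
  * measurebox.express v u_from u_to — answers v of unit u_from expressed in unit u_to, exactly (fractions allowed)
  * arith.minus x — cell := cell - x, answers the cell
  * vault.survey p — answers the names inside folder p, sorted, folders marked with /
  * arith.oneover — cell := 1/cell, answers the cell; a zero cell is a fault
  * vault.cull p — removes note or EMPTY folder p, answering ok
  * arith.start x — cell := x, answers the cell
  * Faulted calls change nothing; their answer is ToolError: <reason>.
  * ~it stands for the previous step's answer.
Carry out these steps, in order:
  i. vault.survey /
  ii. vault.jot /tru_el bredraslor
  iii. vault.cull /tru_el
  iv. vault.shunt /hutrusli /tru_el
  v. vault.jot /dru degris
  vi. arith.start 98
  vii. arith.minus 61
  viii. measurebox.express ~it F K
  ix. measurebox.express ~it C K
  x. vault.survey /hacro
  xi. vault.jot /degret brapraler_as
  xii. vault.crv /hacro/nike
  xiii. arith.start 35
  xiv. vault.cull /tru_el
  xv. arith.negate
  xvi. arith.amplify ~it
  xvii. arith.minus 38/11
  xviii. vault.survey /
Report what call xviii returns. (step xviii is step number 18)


I run vault.survey(p=/), — result: [degret, hacro/, hutrusli, wiliz].
I use vault.jot(p=/tru_el, c=bredraslor), and observe created.
I invoke vault.cull(p=/tru_el), which returns ok.
Next I call vault.shunt(s=/hutrusli, d=/tru_el), and see ok.
I use vault.jot(p=/dru, c=degris), giving created.
I run arith.start(x=98), and get 98.
Using arith.minus(x=61), giving 37.
Invoking measurebox.express(v=~it, u_from=F, u_to=K), yielding 49667/180.
I run measurebox.express(v=~it, u_from=C, u_to=K), yielding 49417/90.
Now I run vault.survey(p=/hacro), giving [].
Invoking vault.jot(p=/degret, c=brapraler_as), and see overwrote.
I use vault.crv(p=/hacro/nike), which returns ok.
Calling arith.start(x=35), giving 35.
I invoke vault.cull(p=/tru_el), and observe ok.
Now I run arith.negate, giving -35.
Using arith.amplify(x=~it): 1225.
Calling arith.minus(x=38/11), — result: 13437/11.
Calling vault.survey(p=/), — result: [degret, dru, hacro/, wiliz].

Answer: [degret, dru, hacro/, wiliz]


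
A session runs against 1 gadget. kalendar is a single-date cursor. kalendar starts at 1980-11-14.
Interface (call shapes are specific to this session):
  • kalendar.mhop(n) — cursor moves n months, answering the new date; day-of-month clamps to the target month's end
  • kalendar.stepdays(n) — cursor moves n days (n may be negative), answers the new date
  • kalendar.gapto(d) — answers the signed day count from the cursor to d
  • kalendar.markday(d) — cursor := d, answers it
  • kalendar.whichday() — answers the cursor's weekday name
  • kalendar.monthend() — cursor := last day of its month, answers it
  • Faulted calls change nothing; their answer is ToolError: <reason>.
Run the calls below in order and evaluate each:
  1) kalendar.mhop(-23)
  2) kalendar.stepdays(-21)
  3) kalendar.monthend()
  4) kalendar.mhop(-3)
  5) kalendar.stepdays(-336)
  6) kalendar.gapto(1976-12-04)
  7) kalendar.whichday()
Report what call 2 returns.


I call kalendar.mhop using -23, → 1978-12-14.
I run kalendar.stepdays using -21, giving 1978-11-23.
Calling kalendar.monthend, yielding 1978-11-30.
Calling kalendar.mhop using -3: 1978-08-30.
I use kalendar.stepdays using -336, and observe 1977-09-28.
Using kalendar.gapto using 1976-12-04, and observe -298.
I call kalendar.whichday, and see Wednesday.

Answer: 1978-11-23


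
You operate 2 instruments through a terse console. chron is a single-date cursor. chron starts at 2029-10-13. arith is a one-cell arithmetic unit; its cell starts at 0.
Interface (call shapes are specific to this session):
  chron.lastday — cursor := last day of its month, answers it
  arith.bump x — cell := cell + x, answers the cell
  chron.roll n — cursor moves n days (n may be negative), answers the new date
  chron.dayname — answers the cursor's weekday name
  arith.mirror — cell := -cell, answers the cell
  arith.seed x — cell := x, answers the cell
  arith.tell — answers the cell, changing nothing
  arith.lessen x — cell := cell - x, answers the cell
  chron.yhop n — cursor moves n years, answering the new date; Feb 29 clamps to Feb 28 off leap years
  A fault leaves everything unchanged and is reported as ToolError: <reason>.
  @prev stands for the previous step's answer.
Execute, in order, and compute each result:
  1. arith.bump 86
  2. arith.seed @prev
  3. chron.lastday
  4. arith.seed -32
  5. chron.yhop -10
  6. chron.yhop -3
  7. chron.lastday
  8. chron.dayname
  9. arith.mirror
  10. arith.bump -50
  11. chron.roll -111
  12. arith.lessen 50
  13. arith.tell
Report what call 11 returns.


Do: arith.bump[86]
See: 86
Do: arith.seed[@prev]
See: 86
Do: chron.lastday[]
See: 2029-10-31
Do: arith.seed[-32]
See: -32
Do: chron.yhop[-10]
See: 2019-10-31
Do: chron.yhop[-3]
See: 2016-10-31
Do: chron.lastday[]
See: 2016-10-31
Do: chron.dayname[]
See: Monday
Do: arith.mirror[]
See: 32
Do: arith.bump[-50]
See: -18
Do: chron.roll[-111]
See: 2016-07-12
Do: arith.lessen[50]
See: -68
Do: arith.tell[]
See: -68

Answer: 2016-07-12


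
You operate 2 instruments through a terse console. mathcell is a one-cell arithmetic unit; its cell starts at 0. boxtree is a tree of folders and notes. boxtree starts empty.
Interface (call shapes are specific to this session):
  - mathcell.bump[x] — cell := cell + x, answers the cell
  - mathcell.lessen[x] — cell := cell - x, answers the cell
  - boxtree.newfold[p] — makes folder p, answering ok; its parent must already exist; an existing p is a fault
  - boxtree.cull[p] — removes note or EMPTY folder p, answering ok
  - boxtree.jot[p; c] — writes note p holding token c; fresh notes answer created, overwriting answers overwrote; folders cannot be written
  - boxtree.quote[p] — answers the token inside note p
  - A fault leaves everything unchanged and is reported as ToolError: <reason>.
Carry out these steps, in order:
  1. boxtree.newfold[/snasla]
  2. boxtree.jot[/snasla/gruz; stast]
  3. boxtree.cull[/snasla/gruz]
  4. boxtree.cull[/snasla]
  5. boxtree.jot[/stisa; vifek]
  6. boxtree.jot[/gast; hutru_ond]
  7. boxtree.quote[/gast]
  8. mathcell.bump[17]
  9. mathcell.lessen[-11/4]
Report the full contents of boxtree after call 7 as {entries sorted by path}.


Answer: {gast=hutru_ond, stisa=vifek}

Derivation:
>>> boxtree.newfold p='/snasla'
= ok
>>> boxtree.jot p='/snasla/gruz' c='stast'
= created
>>> boxtree.cull p='/snasla/gruz'
= ok
>>> boxtree.cull p='/snasla'
= ok
>>> boxtree.jot p='/stisa' c='vifek'
= created
>>> boxtree.jot p='/gast' c='hutru_ond'
= created
>>> boxtree.quote p='/gast'
= hutru_ond
>>> mathcell.bump x='17'
= 17
>>> mathcell.lessen x='-11/4'
= 79/4


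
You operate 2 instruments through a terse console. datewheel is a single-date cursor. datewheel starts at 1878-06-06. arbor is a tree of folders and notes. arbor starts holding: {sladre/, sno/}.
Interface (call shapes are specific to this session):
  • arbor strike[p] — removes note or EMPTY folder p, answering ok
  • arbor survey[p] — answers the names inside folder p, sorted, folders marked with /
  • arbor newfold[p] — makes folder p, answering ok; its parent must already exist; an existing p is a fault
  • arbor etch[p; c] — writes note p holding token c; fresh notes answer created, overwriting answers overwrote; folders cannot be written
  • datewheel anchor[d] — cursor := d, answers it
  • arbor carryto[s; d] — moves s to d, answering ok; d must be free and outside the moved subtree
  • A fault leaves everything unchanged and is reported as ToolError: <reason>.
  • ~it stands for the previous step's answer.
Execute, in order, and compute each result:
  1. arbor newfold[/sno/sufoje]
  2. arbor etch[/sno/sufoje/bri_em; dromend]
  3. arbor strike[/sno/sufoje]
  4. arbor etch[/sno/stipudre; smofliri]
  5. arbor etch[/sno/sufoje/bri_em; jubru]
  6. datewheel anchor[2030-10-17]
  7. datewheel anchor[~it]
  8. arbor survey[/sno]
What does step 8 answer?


> arbor newfold p→/sno/sufoje
= ok
> arbor etch p→/sno/sufoje/bri_em c→dromend
= created
> arbor strike p→/sno/sufoje
= ToolError: not empty
> arbor etch p→/sno/stipudre c→smofliri
= created
> arbor etch p→/sno/sufoje/bri_em c→jubru
= overwrote
> datewheel anchor d→2030-10-17
= 2030-10-17
> datewheel anchor d→~it
= 2030-10-17
> arbor survey p→/sno
= [stipudre, sufoje/]

Answer: [stipudre, sufoje/]


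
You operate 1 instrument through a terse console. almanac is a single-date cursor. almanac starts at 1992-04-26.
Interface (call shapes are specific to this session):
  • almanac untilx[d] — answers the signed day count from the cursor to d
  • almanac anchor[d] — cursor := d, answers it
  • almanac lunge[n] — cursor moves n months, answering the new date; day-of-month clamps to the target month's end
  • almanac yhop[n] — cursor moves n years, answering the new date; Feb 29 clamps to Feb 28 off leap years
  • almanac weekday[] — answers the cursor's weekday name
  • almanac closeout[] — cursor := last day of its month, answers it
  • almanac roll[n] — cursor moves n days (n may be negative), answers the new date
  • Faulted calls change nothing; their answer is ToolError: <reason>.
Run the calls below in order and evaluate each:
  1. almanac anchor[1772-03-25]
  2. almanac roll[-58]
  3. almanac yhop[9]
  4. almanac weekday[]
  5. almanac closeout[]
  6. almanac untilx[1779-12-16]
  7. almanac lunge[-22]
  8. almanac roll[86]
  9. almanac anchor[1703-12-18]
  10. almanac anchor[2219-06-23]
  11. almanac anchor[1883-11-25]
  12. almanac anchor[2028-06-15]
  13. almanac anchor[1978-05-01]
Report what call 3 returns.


Answer: 1781-01-27

Derivation:
;; almanac anchor(d→1772-03-25) => 1772-03-25
;; almanac roll(n→-58) => 1772-01-27
;; almanac yhop(n→9) => 1781-01-27
;; almanac weekday() => Saturday
;; almanac closeout() => 1781-01-31
;; almanac untilx(d→1779-12-16) => -412
;; almanac lunge(n→-22) => 1779-03-31
;; almanac roll(n→86) => 1779-06-25
;; almanac anchor(d→1703-12-18) => 1703-12-18
;; almanac anchor(d→2219-06-23) => 2219-06-23
;; almanac anchor(d→1883-11-25) => 1883-11-25
;; almanac anchor(d→2028-06-15) => 2028-06-15
;; almanac anchor(d→1978-05-01) => 1978-05-01
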